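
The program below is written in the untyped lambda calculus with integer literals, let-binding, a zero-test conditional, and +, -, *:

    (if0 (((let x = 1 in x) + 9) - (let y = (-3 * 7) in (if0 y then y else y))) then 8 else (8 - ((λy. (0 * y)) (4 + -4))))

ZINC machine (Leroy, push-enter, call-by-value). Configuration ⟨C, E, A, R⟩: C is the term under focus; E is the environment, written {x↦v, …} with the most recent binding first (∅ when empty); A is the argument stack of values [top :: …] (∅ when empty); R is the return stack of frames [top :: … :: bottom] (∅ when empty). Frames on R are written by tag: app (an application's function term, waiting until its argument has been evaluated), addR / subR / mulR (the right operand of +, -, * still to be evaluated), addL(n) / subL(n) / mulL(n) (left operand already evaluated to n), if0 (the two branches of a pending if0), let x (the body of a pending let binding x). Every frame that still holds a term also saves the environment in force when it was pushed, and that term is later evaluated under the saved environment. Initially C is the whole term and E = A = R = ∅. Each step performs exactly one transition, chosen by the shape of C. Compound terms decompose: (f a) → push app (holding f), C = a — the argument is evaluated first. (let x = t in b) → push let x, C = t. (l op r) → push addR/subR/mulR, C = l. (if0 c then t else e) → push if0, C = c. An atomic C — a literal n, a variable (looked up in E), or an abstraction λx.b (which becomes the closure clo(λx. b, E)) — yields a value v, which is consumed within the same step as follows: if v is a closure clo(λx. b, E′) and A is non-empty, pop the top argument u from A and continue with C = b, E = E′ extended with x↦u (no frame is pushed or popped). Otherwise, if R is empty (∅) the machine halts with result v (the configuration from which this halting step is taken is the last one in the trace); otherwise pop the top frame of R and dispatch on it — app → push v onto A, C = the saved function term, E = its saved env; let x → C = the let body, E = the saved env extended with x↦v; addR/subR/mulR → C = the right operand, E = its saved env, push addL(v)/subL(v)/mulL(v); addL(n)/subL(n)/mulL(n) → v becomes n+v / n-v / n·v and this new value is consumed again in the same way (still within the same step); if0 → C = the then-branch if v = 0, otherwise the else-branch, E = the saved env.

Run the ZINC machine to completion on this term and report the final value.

t=0: ⟨C=(if0 (((let x = 1 in x) + 9) - (let y = (-3 * 7) in (if0 y then y else y))) then 8 else (8 - ((λy. (0 * y)) (4 + -4)))); E=∅; A=∅; R=∅⟩
t=1: ⟨C=(((let x = 1 in x) + 9) - (let y = (-3 * 7) in (if0 y then y else y))); E=∅; A=∅; R=[if0]⟩
t=2: ⟨C=((let x = 1 in x) + 9); E=∅; A=∅; R=[subR :: if0]⟩
t=3: ⟨C=(let x = 1 in x); E=∅; A=∅; R=[addR :: subR :: if0]⟩
t=4: ⟨C=1; E=∅; A=∅; R=[let x :: addR :: subR :: if0]⟩
t=5: ⟨C=x; E={x↦1}; A=∅; R=[addR :: subR :: if0]⟩
t=6: ⟨C=9; E=∅; A=∅; R=[addL(1) :: subR :: if0]⟩
t=7: ⟨C=(let y = (-3 * 7) in (if0 y then y else y)); E=∅; A=∅; R=[subL(10) :: if0]⟩
t=8: ⟨C=(-3 * 7); E=∅; A=∅; R=[let y :: subL(10) :: if0]⟩
t=9: ⟨C=-3; E=∅; A=∅; R=[mulR :: let y :: subL(10) :: if0]⟩
t=10: ⟨C=7; E=∅; A=∅; R=[mulL(-3) :: let y :: subL(10) :: if0]⟩
t=11: ⟨C=(if0 y then y else y); E={y↦-21}; A=∅; R=[subL(10) :: if0]⟩
t=12: ⟨C=y; E={y↦-21}; A=∅; R=[if0 :: subL(10) :: if0]⟩
t=13: ⟨C=y; E={y↦-21}; A=∅; R=[subL(10) :: if0]⟩
t=14: ⟨C=(8 - ((λy. (0 * y)) (4 + -4))); E=∅; A=∅; R=∅⟩
t=15: ⟨C=8; E=∅; A=∅; R=[subR]⟩
t=16: ⟨C=((λy. (0 * y)) (4 + -4)); E=∅; A=∅; R=[subL(8)]⟩
t=17: ⟨C=(4 + -4); E=∅; A=∅; R=[app :: subL(8)]⟩
t=18: ⟨C=4; E=∅; A=∅; R=[addR :: app :: subL(8)]⟩
t=19: ⟨C=-4; E=∅; A=∅; R=[addL(4) :: app :: subL(8)]⟩
t=20: ⟨C=(λy. (0 * y)); E=∅; A=[0]; R=[subL(8)]⟩
t=21: ⟨C=(0 * y); E={y↦0}; A=∅; R=[subL(8)]⟩
t=22: ⟨C=0; E={y↦0}; A=∅; R=[mulR :: subL(8)]⟩
t=23: ⟨C=y; E={y↦0}; A=∅; R=[mulL(0) :: subL(8)]⟩
→ final value 8

Answer: 8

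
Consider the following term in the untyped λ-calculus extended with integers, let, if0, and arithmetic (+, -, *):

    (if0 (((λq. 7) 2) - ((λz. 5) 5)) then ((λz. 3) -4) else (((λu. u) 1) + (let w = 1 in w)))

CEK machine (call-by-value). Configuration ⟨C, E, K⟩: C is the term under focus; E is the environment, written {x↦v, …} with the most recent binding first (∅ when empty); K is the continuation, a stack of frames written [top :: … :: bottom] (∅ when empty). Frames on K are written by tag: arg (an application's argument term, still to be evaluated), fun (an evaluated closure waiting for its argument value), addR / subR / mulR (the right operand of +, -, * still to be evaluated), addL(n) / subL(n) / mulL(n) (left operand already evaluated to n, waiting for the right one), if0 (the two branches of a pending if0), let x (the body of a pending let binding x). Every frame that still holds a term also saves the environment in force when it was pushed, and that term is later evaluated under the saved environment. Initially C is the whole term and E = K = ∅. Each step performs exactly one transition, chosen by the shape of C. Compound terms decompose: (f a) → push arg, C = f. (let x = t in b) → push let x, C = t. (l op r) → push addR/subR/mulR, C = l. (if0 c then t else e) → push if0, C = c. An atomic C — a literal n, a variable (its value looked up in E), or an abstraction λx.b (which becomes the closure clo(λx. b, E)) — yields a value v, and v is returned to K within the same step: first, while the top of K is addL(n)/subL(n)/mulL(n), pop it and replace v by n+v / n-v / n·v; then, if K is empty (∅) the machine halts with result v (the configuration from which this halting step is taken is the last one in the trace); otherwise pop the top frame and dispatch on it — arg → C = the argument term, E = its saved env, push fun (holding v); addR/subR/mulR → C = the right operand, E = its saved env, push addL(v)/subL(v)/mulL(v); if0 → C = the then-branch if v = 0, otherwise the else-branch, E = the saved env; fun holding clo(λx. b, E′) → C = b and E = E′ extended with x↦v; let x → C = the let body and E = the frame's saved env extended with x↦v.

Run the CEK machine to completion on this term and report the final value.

t=0: <C=(if0 (((λq. 7) 2) - ((λz. 5) 5)) then ((λz. 3) -4) else (((λu. u) 1) + (let w = 1 in w))), E=∅, K=∅>
t=1: <C=(((λq. 7) 2) - ((λz. 5) 5)), E=∅, K=[if0]>
t=2: <C=((λq. 7) 2), E=∅, K=[subR :: if0]>
t=3: <C=(λq. 7), E=∅, K=[arg :: subR :: if0]>
t=4: <C=2, E=∅, K=[fun :: subR :: if0]>
t=5: <C=7, E={q↦2}, K=[subR :: if0]>
t=6: <C=((λz. 5) 5), E=∅, K=[subL(7) :: if0]>
t=7: <C=(λz. 5), E=∅, K=[arg :: subL(7) :: if0]>
t=8: <C=5, E=∅, K=[fun :: subL(7) :: if0]>
t=9: <C=5, E={z↦5}, K=[subL(7) :: if0]>
t=10: <C=(((λu. u) 1) + (let w = 1 in w)), E=∅, K=∅>
t=11: <C=((λu. u) 1), E=∅, K=[addR]>
t=12: <C=(λu. u), E=∅, K=[arg :: addR]>
t=13: <C=1, E=∅, K=[fun :: addR]>
t=14: <C=u, E={u↦1}, K=[addR]>
t=15: <C=(let w = 1 in w), E=∅, K=[addL(1)]>
t=16: <C=1, E=∅, K=[let w :: addL(1)]>
t=17: <C=w, E={w↦1}, K=[addL(1)]>
→ final value 2

Answer: 2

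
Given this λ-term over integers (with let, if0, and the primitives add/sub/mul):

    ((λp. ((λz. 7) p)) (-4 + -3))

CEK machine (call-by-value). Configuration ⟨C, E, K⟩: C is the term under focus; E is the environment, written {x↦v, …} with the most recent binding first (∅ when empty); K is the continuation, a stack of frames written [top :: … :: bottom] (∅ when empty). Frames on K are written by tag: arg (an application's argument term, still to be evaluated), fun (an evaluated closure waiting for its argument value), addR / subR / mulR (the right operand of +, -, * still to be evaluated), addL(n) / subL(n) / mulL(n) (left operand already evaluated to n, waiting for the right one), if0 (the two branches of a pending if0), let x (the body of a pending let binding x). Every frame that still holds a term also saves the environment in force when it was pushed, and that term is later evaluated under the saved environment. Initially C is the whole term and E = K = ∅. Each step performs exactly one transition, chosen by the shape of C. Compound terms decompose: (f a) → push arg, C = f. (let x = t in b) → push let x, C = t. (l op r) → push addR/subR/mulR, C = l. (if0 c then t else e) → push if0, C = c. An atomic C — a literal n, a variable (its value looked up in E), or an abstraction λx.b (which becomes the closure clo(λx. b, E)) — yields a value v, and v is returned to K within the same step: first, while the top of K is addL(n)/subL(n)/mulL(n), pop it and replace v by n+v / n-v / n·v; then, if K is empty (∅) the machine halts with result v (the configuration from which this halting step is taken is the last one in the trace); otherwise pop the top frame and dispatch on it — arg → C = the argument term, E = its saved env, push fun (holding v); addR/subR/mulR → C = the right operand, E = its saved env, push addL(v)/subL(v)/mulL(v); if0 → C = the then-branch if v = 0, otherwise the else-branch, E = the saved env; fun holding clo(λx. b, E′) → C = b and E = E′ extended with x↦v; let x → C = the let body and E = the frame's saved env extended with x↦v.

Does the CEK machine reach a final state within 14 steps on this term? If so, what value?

Answer: 7

Derivation:
t=0: ⟨C=((λp. ((λz. 7) p)) (-4 + -3)); E=∅; K=∅⟩
t=1: ⟨C=(λp. ((λz. 7) p)); E=∅; K=[arg]⟩
t=2: ⟨C=(-4 + -3); E=∅; K=[fun]⟩
t=3: ⟨C=-4; E=∅; K=[addR :: fun]⟩
t=4: ⟨C=-3; E=∅; K=[addL(-4) :: fun]⟩
t=5: ⟨C=((λz. 7) p); E={p↦-7}; K=∅⟩
t=6: ⟨C=(λz. 7); E={p↦-7}; K=[arg]⟩
t=7: ⟨C=p; E={p↦-7}; K=[fun]⟩
t=8: ⟨C=7; E={z↦-7, p↦-7}; K=∅⟩
→ final value 7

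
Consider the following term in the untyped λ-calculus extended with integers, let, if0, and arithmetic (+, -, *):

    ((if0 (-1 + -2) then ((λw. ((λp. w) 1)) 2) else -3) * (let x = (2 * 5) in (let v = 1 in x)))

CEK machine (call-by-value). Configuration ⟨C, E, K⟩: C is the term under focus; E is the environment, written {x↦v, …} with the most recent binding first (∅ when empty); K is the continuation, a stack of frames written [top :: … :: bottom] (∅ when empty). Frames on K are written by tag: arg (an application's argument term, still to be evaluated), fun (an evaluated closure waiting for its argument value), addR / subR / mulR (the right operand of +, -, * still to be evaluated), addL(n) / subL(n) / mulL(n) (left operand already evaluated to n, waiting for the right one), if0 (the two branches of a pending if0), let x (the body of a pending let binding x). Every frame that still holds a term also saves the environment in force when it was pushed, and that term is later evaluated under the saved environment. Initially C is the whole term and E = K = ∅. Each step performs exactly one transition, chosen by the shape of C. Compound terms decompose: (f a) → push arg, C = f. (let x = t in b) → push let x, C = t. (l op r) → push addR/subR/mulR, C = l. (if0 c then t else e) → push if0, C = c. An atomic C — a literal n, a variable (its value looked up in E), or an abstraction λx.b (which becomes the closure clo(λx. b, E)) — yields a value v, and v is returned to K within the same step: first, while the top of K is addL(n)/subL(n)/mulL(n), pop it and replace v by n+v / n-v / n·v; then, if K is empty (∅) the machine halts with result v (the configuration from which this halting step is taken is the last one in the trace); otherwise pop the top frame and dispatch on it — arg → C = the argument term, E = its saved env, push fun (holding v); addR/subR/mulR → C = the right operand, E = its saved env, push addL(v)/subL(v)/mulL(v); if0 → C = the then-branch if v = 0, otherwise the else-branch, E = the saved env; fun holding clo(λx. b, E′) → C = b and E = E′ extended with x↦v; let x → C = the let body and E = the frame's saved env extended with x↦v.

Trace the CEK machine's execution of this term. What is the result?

Answer: -30

Machine steps:
[0] ⟨C=((if0 (-1 + -2) then ((λw. ((λp. w) 1)) 2) else -3) * (let x = (2 * 5) in (let v = 1 in x))); E=∅; K=∅⟩
[1] ⟨C=(if0 (-1 + -2) then ((λw. ((λp. w) 1)) 2) else -3); E=∅; K=[mulR]⟩
[2] ⟨C=(-1 + -2); E=∅; K=[if0 :: mulR]⟩
[3] ⟨C=-1; E=∅; K=[addR :: if0 :: mulR]⟩
[4] ⟨C=-2; E=∅; K=[addL(-1) :: if0 :: mulR]⟩
[5] ⟨C=-3; E=∅; K=[mulR]⟩
[6] ⟨C=(let x = (2 * 5) in (let v = 1 in x)); E=∅; K=[mulL(-3)]⟩
[7] ⟨C=(2 * 5); E=∅; K=[let x :: mulL(-3)]⟩
[8] ⟨C=2; E=∅; K=[mulR :: let x :: mulL(-3)]⟩
[9] ⟨C=5; E=∅; K=[mulL(2) :: let x :: mulL(-3)]⟩
[10] ⟨C=(let v = 1 in x); E={x↦10}; K=[mulL(-3)]⟩
[11] ⟨C=1; E={x↦10}; K=[let v :: mulL(-3)]⟩
[12] ⟨C=x; E={v↦1, x↦10}; K=[mulL(-3)]⟩
→ final value -30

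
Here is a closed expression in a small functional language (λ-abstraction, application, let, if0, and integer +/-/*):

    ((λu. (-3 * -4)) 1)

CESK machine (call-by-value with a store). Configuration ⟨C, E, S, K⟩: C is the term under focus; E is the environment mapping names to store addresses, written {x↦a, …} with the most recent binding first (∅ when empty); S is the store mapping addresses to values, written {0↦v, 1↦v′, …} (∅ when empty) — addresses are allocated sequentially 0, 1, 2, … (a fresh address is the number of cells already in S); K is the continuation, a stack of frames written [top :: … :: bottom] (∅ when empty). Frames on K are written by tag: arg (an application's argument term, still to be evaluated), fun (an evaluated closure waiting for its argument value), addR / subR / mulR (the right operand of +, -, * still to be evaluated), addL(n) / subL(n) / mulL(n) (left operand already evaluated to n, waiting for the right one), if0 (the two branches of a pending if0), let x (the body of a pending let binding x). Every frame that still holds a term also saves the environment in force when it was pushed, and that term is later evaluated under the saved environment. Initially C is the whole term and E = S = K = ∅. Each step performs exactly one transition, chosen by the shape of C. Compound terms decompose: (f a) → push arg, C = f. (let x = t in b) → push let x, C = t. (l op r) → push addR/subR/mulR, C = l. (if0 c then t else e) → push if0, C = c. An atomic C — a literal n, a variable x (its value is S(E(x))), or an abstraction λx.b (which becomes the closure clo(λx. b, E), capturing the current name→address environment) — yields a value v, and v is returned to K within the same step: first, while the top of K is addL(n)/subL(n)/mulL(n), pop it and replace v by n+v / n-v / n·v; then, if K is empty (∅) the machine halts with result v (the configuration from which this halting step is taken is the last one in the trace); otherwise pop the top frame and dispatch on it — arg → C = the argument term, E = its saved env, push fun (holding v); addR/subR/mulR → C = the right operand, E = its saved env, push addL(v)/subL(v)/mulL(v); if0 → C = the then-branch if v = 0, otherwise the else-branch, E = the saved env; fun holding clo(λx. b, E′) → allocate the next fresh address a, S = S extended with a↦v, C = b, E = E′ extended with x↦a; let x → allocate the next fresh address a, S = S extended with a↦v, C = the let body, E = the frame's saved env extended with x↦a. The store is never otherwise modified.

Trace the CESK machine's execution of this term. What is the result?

[0] ⟨C=((λu. (-3 * -4)) 1); E=∅; S=∅; K=∅⟩
[1] ⟨C=(λu. (-3 * -4)); E=∅; S=∅; K=[arg]⟩
[2] ⟨C=1; E=∅; S=∅; K=[fun]⟩
[3] ⟨C=(-3 * -4); E={u↦0}; S={0↦1}; K=∅⟩
[4] ⟨C=-3; E={u↦0}; S={0↦1}; K=[mulR]⟩
[5] ⟨C=-4; E={u↦0}; S={0↦1}; K=[mulL(-3)]⟩
→ final value 12

Answer: 12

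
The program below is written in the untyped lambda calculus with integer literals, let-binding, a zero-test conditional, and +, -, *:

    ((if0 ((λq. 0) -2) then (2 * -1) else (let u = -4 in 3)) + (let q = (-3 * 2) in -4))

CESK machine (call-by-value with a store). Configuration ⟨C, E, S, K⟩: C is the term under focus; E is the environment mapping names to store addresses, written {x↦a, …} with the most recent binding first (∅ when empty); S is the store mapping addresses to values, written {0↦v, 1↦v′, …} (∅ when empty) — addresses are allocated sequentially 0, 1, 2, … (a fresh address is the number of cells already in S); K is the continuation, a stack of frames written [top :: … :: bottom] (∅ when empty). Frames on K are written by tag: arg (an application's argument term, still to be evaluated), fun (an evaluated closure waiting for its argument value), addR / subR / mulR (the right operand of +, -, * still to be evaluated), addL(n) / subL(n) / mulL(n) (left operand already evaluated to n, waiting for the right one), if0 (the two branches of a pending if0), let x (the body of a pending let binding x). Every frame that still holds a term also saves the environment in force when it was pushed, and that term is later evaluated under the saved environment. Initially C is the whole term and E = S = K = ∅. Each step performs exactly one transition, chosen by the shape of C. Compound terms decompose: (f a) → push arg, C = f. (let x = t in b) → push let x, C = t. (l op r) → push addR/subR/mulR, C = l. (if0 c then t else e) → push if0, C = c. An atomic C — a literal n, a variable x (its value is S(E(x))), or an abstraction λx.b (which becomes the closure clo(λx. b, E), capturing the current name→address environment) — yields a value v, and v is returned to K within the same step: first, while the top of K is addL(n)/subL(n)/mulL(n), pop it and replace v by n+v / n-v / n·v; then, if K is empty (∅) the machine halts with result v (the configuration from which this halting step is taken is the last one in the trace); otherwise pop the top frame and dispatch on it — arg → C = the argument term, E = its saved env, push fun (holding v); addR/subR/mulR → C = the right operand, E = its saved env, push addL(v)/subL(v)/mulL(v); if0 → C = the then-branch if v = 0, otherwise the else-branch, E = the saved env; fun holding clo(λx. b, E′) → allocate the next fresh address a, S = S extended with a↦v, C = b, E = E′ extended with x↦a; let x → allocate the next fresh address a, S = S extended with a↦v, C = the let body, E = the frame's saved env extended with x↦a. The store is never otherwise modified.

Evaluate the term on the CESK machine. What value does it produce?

Answer: -6

Derivation:
[0] ⟨C=((if0 ((λq. 0) -2) then (2 * -1) else (let u = -4 in 3)) + (let q = (-3 * 2) in -4)); E=∅; S=∅; K=∅⟩
[1] ⟨C=(if0 ((λq. 0) -2) then (2 * -1) else (let u = -4 in 3)); E=∅; S=∅; K=[addR]⟩
[2] ⟨C=((λq. 0) -2); E=∅; S=∅; K=[if0 :: addR]⟩
[3] ⟨C=(λq. 0); E=∅; S=∅; K=[arg :: if0 :: addR]⟩
[4] ⟨C=-2; E=∅; S=∅; K=[fun :: if0 :: addR]⟩
[5] ⟨C=0; E={q↦0}; S={0↦-2}; K=[if0 :: addR]⟩
[6] ⟨C=(2 * -1); E=∅; S={0↦-2}; K=[addR]⟩
[7] ⟨C=2; E=∅; S={0↦-2}; K=[mulR :: addR]⟩
[8] ⟨C=-1; E=∅; S={0↦-2}; K=[mulL(2) :: addR]⟩
[9] ⟨C=(let q = (-3 * 2) in -4); E=∅; S={0↦-2}; K=[addL(-2)]⟩
[10] ⟨C=(-3 * 2); E=∅; S={0↦-2}; K=[let q :: addL(-2)]⟩
[11] ⟨C=-3; E=∅; S={0↦-2}; K=[mulR :: let q :: addL(-2)]⟩
[12] ⟨C=2; E=∅; S={0↦-2}; K=[mulL(-3) :: let q :: addL(-2)]⟩
[13] ⟨C=-4; E={q↦1}; S={0↦-2, 1↦-6}; K=[addL(-2)]⟩
→ final value -6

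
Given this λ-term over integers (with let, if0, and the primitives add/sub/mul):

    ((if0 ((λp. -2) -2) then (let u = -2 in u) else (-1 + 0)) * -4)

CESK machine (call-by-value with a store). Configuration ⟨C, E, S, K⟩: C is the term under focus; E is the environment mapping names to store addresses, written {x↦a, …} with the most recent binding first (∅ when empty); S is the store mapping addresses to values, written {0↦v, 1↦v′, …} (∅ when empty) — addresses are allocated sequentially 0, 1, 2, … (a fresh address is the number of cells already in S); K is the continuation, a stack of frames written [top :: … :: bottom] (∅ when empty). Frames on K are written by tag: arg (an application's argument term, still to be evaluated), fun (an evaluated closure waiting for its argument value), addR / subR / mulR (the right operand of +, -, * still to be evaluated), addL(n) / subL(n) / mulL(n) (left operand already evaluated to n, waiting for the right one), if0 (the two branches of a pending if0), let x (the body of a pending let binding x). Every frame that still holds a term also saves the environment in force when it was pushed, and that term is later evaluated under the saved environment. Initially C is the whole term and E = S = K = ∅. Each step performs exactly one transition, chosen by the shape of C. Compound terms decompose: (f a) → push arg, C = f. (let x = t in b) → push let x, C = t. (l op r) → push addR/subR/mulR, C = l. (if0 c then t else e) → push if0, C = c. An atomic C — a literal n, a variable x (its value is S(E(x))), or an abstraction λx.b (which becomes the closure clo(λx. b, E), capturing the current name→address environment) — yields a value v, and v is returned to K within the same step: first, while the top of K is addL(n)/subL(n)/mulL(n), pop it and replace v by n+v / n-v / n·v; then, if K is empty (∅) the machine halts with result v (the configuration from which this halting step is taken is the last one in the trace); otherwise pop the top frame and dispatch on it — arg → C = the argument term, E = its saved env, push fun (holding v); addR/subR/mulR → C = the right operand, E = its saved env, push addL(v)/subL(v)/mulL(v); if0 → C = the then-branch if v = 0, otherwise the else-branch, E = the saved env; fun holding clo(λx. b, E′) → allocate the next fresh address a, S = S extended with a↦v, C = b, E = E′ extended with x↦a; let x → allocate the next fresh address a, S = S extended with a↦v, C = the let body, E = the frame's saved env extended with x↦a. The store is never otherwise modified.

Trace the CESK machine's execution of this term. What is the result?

Answer: 4

Derivation:
0. ⟨C=((if0 ((λp. -2) -2) then (let u = -2 in u) else (-1 + 0)) * -4); E=∅; S=∅; K=∅⟩
1. ⟨C=(if0 ((λp. -2) -2) then (let u = -2 in u) else (-1 + 0)); E=∅; S=∅; K=[mulR]⟩
2. ⟨C=((λp. -2) -2); E=∅; S=∅; K=[if0 :: mulR]⟩
3. ⟨C=(λp. -2); E=∅; S=∅; K=[arg :: if0 :: mulR]⟩
4. ⟨C=-2; E=∅; S=∅; K=[fun :: if0 :: mulR]⟩
5. ⟨C=-2; E={p↦0}; S={0↦-2}; K=[if0 :: mulR]⟩
6. ⟨C=(-1 + 0); E=∅; S={0↦-2}; K=[mulR]⟩
7. ⟨C=-1; E=∅; S={0↦-2}; K=[addR :: mulR]⟩
8. ⟨C=0; E=∅; S={0↦-2}; K=[addL(-1) :: mulR]⟩
9. ⟨C=-4; E=∅; S={0↦-2}; K=[mulL(-1)]⟩
→ final value 4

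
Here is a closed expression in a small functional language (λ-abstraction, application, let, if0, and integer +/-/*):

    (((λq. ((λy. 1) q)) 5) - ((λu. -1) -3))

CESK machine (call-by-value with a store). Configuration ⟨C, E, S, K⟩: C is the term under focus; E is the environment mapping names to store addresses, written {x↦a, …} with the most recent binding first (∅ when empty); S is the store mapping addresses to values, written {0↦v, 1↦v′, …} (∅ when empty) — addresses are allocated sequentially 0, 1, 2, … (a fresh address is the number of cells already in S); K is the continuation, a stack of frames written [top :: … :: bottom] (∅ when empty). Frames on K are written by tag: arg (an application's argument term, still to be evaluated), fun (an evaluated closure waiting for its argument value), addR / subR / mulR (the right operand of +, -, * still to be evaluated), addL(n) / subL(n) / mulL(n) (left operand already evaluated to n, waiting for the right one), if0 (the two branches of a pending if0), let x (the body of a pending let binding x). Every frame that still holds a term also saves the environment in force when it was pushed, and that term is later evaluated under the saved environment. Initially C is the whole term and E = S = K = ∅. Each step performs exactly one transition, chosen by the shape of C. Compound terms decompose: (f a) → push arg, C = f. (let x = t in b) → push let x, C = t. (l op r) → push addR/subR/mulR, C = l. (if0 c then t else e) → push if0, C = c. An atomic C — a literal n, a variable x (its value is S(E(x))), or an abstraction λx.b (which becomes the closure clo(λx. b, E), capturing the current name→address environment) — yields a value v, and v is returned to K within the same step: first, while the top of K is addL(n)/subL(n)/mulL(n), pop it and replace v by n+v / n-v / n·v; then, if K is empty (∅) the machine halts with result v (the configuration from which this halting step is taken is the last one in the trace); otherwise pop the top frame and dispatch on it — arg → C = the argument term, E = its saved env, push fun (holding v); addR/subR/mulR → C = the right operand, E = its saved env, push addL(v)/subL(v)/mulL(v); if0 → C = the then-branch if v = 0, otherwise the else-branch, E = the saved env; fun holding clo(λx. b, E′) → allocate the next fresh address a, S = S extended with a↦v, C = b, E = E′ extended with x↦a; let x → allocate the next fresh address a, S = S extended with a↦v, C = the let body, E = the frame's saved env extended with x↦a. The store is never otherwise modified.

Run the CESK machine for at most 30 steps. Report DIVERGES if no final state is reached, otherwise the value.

Answer: 2

Machine steps:
step 0: [C=(((λq. ((λy. 1) q)) 5) - ((λu. -1) -3)) | E=∅ | S=∅ | K=∅]
step 1: [C=((λq. ((λy. 1) q)) 5) | E=∅ | S=∅ | K=[subR]]
step 2: [C=(λq. ((λy. 1) q)) | E=∅ | S=∅ | K=[arg :: subR]]
step 3: [C=5 | E=∅ | S=∅ | K=[fun :: subR]]
step 4: [C=((λy. 1) q) | E={q↦0} | S={0↦5} | K=[subR]]
step 5: [C=(λy. 1) | E={q↦0} | S={0↦5} | K=[arg :: subR]]
step 6: [C=q | E={q↦0} | S={0↦5} | K=[fun :: subR]]
step 7: [C=1 | E={y↦1, q↦0} | S={0↦5, 1↦5} | K=[subR]]
step 8: [C=((λu. -1) -3) | E=∅ | S={0↦5, 1↦5} | K=[subL(1)]]
step 9: [C=(λu. -1) | E=∅ | S={0↦5, 1↦5} | K=[arg :: subL(1)]]
step 10: [C=-3 | E=∅ | S={0↦5, 1↦5} | K=[fun :: subL(1)]]
step 11: [C=-1 | E={u↦2} | S={0↦5, 1↦5, 2↦-3} | K=[subL(1)]]
→ final value 2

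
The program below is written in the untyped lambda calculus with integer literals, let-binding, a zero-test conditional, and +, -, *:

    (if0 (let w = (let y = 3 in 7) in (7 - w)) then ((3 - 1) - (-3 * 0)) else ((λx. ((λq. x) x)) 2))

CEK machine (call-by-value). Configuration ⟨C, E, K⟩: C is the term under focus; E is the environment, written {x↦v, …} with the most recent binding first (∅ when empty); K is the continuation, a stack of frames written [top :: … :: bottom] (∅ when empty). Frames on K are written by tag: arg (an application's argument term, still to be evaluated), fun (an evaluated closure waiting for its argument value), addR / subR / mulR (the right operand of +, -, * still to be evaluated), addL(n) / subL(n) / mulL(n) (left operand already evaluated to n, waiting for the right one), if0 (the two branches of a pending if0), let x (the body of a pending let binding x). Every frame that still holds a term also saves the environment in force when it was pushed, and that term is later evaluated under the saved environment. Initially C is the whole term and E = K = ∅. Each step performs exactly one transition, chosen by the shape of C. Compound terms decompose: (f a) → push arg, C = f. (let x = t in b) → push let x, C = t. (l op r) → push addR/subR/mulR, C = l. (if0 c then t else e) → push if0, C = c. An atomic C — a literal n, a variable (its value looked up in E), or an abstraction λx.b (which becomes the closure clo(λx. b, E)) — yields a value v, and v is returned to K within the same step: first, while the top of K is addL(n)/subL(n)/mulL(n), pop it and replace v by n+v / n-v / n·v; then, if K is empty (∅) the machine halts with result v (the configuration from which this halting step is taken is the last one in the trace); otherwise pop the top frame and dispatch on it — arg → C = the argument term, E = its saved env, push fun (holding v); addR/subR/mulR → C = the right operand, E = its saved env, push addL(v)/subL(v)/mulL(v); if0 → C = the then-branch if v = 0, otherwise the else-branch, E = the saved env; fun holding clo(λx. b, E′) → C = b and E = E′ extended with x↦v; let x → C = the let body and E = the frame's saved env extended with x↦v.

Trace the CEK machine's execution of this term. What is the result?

step 0: ⟨C=(if0 (let w = (let y = 3 in 7) in (7 - w)) then ((3 - 1) - (-3 * 0)) else ((λx. ((λq. x) x)) 2)); E=∅; K=∅⟩
step 1: ⟨C=(let w = (let y = 3 in 7) in (7 - w)); E=∅; K=[if0]⟩
step 2: ⟨C=(let y = 3 in 7); E=∅; K=[let w :: if0]⟩
step 3: ⟨C=3; E=∅; K=[let y :: let w :: if0]⟩
step 4: ⟨C=7; E={y↦3}; K=[let w :: if0]⟩
step 5: ⟨C=(7 - w); E={w↦7}; K=[if0]⟩
step 6: ⟨C=7; E={w↦7}; K=[subR :: if0]⟩
step 7: ⟨C=w; E={w↦7}; K=[subL(7) :: if0]⟩
step 8: ⟨C=((3 - 1) - (-3 * 0)); E=∅; K=∅⟩
step 9: ⟨C=(3 - 1); E=∅; K=[subR]⟩
step 10: ⟨C=3; E=∅; K=[subR :: subR]⟩
step 11: ⟨C=1; E=∅; K=[subL(3) :: subR]⟩
step 12: ⟨C=(-3 * 0); E=∅; K=[subL(2)]⟩
step 13: ⟨C=-3; E=∅; K=[mulR :: subL(2)]⟩
step 14: ⟨C=0; E=∅; K=[mulL(-3) :: subL(2)]⟩
→ final value 2

Answer: 2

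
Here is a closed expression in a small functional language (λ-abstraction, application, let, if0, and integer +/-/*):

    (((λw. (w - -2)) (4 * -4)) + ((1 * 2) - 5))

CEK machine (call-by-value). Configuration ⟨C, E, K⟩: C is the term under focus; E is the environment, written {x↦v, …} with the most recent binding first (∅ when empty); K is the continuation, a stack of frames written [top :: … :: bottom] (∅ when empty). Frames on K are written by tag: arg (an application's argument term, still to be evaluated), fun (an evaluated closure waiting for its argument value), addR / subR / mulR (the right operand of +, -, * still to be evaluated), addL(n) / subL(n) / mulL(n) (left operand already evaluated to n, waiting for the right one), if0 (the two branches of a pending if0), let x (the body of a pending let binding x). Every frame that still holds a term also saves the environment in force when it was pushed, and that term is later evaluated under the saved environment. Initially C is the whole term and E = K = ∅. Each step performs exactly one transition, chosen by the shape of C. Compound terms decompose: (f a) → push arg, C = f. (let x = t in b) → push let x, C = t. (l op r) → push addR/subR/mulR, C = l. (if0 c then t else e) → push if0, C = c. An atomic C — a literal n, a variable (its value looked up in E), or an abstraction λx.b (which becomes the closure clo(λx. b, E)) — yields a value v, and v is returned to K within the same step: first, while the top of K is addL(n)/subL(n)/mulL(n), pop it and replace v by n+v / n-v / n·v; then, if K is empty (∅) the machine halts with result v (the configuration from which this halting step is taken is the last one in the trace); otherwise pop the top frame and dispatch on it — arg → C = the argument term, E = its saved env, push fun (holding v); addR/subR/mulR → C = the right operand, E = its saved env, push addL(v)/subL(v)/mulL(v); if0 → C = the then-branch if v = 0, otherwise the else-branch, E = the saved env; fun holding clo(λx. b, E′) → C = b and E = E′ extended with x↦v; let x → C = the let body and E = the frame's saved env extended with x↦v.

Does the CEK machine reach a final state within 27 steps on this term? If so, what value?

Answer: -17

Machine steps:
t=0: <C=(((λw. (w - -2)) (4 * -4)) + ((1 * 2) - 5)), E=∅, K=∅>
t=1: <C=((λw. (w - -2)) (4 * -4)), E=∅, K=[addR]>
t=2: <C=(λw. (w - -2)), E=∅, K=[arg :: addR]>
t=3: <C=(4 * -4), E=∅, K=[fun :: addR]>
t=4: <C=4, E=∅, K=[mulR :: fun :: addR]>
t=5: <C=-4, E=∅, K=[mulL(4) :: fun :: addR]>
t=6: <C=(w - -2), E={w↦-16}, K=[addR]>
t=7: <C=w, E={w↦-16}, K=[subR :: addR]>
t=8: <C=-2, E={w↦-16}, K=[subL(-16) :: addR]>
t=9: <C=((1 * 2) - 5), E=∅, K=[addL(-14)]>
t=10: <C=(1 * 2), E=∅, K=[subR :: addL(-14)]>
t=11: <C=1, E=∅, K=[mulR :: subR :: addL(-14)]>
t=12: <C=2, E=∅, K=[mulL(1) :: subR :: addL(-14)]>
t=13: <C=5, E=∅, K=[subL(2) :: addL(-14)]>
→ final value -17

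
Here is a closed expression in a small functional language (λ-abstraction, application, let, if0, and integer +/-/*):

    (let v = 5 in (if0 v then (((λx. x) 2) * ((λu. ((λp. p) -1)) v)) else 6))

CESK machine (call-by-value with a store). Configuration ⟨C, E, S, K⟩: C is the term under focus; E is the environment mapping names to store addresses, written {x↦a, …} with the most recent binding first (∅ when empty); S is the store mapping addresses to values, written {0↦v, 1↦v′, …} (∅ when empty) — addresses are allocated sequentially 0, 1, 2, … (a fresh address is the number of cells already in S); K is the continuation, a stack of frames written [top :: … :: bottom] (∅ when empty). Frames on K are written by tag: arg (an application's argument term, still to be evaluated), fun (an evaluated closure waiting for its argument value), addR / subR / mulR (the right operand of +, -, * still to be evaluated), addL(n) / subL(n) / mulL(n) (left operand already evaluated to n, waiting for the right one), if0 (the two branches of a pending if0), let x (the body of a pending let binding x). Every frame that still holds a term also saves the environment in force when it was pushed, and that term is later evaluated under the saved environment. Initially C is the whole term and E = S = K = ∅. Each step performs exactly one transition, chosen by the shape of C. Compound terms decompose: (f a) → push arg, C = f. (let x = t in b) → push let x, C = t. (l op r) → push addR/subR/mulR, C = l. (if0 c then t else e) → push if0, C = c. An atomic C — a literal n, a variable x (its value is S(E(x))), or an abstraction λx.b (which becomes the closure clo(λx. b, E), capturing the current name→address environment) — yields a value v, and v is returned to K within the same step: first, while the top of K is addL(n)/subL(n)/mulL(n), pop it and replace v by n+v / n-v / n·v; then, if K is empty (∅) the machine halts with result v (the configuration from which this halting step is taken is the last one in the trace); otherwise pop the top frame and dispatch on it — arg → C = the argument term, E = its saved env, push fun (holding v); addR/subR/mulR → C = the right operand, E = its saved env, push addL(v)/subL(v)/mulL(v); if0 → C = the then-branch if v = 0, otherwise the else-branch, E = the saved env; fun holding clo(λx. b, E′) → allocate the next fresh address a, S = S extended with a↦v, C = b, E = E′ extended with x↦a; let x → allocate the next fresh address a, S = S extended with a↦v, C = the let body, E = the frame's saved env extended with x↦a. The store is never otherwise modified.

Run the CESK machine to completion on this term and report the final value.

Answer: 6

Derivation:
[0] ⟨C=(let v = 5 in (if0 v then (((λx. x) 2) * ((λu. ((λp. p) -1)) v)) else 6)); E=∅; S=∅; K=∅⟩
[1] ⟨C=5; E=∅; S=∅; K=[let v]⟩
[2] ⟨C=(if0 v then (((λx. x) 2) * ((λu. ((λp. p) -1)) v)) else 6); E={v↦0}; S={0↦5}; K=∅⟩
[3] ⟨C=v; E={v↦0}; S={0↦5}; K=[if0]⟩
[4] ⟨C=6; E={v↦0}; S={0↦5}; K=∅⟩
→ final value 6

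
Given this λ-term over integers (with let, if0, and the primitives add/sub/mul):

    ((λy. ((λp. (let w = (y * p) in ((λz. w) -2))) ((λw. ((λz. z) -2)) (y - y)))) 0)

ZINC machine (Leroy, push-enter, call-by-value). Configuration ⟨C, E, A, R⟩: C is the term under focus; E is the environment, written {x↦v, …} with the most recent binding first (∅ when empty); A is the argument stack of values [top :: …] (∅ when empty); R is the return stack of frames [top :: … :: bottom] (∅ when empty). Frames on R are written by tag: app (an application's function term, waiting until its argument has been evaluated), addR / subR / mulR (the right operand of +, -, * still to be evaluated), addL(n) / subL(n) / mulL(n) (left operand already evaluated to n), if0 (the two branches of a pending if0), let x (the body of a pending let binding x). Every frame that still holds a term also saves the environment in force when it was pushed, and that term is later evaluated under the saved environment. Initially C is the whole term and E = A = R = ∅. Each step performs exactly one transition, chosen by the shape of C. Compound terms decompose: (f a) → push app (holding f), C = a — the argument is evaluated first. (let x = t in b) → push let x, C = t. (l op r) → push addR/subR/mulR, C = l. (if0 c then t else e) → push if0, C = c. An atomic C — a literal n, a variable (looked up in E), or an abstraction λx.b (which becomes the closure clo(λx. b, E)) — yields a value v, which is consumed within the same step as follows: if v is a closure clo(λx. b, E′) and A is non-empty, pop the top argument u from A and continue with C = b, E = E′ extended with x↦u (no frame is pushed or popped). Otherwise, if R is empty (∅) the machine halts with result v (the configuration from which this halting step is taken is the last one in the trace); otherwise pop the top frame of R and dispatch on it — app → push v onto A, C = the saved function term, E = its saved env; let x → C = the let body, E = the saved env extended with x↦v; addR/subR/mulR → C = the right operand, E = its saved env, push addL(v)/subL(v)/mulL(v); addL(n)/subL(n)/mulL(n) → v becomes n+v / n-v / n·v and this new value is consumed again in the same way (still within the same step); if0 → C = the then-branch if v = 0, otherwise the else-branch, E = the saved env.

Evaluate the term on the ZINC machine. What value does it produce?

t=0: ⟨C=((λy. ((λp. (let w = (y * p) in ((λz. w) -2))) ((λw. ((λz. z) -2)) (y - y)))) 0); E=∅; A=∅; R=∅⟩
t=1: ⟨C=0; E=∅; A=∅; R=[app]⟩
t=2: ⟨C=(λy. ((λp. (let w = (y * p) in ((λz. w) -2))) ((λw. ((λz. z) -2)) (y - y)))); E=∅; A=[0]; R=∅⟩
t=3: ⟨C=((λp. (let w = (y * p) in ((λz. w) -2))) ((λw. ((λz. z) -2)) (y - y))); E={y↦0}; A=∅; R=∅⟩
t=4: ⟨C=((λw. ((λz. z) -2)) (y - y)); E={y↦0}; A=∅; R=[app]⟩
t=5: ⟨C=(y - y); E={y↦0}; A=∅; R=[app :: app]⟩
t=6: ⟨C=y; E={y↦0}; A=∅; R=[subR :: app :: app]⟩
t=7: ⟨C=y; E={y↦0}; A=∅; R=[subL(0) :: app :: app]⟩
t=8: ⟨C=(λw. ((λz. z) -2)); E={y↦0}; A=[0]; R=[app]⟩
t=9: ⟨C=((λz. z) -2); E={w↦0, y↦0}; A=∅; R=[app]⟩
t=10: ⟨C=-2; E={w↦0, y↦0}; A=∅; R=[app :: app]⟩
t=11: ⟨C=(λz. z); E={w↦0, y↦0}; A=[-2]; R=[app]⟩
t=12: ⟨C=z; E={z↦-2, w↦0, y↦0}; A=∅; R=[app]⟩
t=13: ⟨C=(λp. (let w = (y * p) in ((λz. w) -2))); E={y↦0}; A=[-2]; R=∅⟩
t=14: ⟨C=(let w = (y * p) in ((λz. w) -2)); E={p↦-2, y↦0}; A=∅; R=∅⟩
t=15: ⟨C=(y * p); E={p↦-2, y↦0}; A=∅; R=[let w]⟩
t=16: ⟨C=y; E={p↦-2, y↦0}; A=∅; R=[mulR :: let w]⟩
t=17: ⟨C=p; E={p↦-2, y↦0}; A=∅; R=[mulL(0) :: let w]⟩
t=18: ⟨C=((λz. w) -2); E={w↦0, p↦-2, y↦0}; A=∅; R=∅⟩
t=19: ⟨C=-2; E={w↦0, p↦-2, y↦0}; A=∅; R=[app]⟩
t=20: ⟨C=(λz. w); E={w↦0, p↦-2, y↦0}; A=[-2]; R=∅⟩
t=21: ⟨C=w; E={z↦-2, w↦0, p↦-2, y↦0}; A=∅; R=∅⟩
→ final value 0

Answer: 0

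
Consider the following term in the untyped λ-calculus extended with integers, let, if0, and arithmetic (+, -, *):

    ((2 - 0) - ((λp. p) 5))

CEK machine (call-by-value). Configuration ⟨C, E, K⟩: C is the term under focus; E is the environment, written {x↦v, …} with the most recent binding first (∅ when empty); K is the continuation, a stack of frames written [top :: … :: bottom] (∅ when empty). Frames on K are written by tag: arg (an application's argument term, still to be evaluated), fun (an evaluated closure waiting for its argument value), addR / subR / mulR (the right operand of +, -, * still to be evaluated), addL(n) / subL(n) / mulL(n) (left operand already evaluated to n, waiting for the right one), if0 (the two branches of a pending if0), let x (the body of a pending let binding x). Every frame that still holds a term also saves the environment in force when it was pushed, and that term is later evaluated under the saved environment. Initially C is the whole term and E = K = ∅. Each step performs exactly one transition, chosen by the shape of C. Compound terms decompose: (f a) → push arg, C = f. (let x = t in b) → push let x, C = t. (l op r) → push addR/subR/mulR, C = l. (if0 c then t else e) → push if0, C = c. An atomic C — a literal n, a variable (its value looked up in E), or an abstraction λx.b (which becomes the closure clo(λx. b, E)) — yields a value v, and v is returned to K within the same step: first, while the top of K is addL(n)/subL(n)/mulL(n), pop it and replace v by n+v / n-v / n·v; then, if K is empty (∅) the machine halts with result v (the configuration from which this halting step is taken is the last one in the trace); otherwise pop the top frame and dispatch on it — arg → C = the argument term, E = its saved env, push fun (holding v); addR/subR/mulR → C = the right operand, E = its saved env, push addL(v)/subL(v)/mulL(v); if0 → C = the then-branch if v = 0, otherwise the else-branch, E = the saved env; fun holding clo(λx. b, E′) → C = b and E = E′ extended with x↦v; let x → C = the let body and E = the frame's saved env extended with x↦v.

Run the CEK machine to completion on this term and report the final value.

t=0: ⟨C=((2 - 0) - ((λp. p) 5)); E=∅; K=∅⟩
t=1: ⟨C=(2 - 0); E=∅; K=[subR]⟩
t=2: ⟨C=2; E=∅; K=[subR :: subR]⟩
t=3: ⟨C=0; E=∅; K=[subL(2) :: subR]⟩
t=4: ⟨C=((λp. p) 5); E=∅; K=[subL(2)]⟩
t=5: ⟨C=(λp. p); E=∅; K=[arg :: subL(2)]⟩
t=6: ⟨C=5; E=∅; K=[fun :: subL(2)]⟩
t=7: ⟨C=p; E={p↦5}; K=[subL(2)]⟩
→ final value -3

Answer: -3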